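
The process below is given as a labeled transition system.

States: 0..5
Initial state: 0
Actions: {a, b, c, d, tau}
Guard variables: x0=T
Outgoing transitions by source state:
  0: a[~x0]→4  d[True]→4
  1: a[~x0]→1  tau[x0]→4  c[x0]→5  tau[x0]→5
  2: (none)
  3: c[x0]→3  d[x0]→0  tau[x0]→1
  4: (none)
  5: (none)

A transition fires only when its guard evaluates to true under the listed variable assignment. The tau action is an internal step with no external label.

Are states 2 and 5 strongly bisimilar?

Answer: BISIMILAR

Analysis:
Refine partition for ~:
  round 0: {{0,1,2,3,4,5}}
  round 1: {{0},{1},{2,4,5},{3}}
4 equivalence class(es) (converged in 2)
class of 2: {2,4,5}; class of 5: {2,4,5}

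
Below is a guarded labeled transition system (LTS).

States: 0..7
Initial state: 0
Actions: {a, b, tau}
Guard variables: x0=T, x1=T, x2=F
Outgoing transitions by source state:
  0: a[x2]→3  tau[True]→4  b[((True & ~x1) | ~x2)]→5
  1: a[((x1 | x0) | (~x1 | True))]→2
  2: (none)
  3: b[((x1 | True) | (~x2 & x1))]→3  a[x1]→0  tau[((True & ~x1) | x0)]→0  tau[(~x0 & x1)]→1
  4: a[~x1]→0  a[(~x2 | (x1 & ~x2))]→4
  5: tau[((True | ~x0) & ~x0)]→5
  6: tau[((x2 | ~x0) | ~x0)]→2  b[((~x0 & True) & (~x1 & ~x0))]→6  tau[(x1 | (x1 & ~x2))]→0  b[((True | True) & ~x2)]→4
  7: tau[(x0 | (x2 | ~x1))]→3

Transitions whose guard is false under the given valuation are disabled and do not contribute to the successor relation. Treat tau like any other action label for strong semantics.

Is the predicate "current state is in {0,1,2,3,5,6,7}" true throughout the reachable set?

Answer: INVARIANT VIOLATED at state 4

Trace:
Allowed set {0,1,2,3,5,6,7}
Reach set: {0,4,5}
  0: ✓
  4: outside
  5: ✓
reach 4 via tau — violates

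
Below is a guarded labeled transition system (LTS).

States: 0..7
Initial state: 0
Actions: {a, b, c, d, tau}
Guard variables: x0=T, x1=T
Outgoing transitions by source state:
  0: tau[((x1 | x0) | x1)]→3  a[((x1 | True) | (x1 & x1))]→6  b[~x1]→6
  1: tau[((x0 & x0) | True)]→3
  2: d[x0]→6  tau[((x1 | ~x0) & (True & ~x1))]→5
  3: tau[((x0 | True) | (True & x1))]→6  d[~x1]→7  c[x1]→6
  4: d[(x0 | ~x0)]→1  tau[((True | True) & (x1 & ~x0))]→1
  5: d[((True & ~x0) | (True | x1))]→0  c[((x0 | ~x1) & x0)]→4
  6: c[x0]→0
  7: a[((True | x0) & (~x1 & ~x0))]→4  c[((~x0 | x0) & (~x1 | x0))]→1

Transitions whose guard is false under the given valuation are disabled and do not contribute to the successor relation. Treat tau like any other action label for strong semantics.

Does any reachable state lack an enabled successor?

Reach set: {0,3,6}
  0: a→6  tau→3  [deg 2]
  3: c→6  tau→6  [deg 2]
  6: c→0  [deg 1]

Answer: DEADLOCK-FREE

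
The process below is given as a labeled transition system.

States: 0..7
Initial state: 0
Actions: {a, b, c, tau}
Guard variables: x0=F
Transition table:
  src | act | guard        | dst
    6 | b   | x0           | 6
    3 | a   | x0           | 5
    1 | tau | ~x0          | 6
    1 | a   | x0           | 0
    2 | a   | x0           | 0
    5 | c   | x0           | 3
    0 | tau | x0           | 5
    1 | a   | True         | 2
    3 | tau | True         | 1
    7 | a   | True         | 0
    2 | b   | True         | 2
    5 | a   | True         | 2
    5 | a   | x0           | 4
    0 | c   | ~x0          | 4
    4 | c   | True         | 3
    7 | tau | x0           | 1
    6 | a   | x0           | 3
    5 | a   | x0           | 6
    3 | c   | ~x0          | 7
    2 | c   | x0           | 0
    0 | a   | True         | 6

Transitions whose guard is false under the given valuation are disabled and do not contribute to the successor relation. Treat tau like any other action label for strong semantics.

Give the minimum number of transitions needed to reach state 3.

Breadth-first toward 3:
  Layer 0: {0}
  Layer 1: {4,6}
  Layer 2: {3}
depth(3)=2, e.g. c·c

Answer: 2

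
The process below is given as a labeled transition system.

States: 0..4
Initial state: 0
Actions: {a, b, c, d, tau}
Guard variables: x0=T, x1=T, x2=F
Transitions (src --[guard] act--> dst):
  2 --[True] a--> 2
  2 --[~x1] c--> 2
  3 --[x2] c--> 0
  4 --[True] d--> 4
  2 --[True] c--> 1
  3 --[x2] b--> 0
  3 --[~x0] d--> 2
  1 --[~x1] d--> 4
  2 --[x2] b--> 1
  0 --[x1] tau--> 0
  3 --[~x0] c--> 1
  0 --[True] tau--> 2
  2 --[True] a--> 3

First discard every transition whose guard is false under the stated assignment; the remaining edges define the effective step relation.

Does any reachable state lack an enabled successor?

Reach set: {0,1,2,3}
  0: tau→0  tau→2  [2 out]
  1: ∅  [STUCK]
  2: a→2  a→3  c→1  [3 out]
  3: ∅  [STUCK]
trace reaching 1: tau·c

Answer: DEADLOCK at state 1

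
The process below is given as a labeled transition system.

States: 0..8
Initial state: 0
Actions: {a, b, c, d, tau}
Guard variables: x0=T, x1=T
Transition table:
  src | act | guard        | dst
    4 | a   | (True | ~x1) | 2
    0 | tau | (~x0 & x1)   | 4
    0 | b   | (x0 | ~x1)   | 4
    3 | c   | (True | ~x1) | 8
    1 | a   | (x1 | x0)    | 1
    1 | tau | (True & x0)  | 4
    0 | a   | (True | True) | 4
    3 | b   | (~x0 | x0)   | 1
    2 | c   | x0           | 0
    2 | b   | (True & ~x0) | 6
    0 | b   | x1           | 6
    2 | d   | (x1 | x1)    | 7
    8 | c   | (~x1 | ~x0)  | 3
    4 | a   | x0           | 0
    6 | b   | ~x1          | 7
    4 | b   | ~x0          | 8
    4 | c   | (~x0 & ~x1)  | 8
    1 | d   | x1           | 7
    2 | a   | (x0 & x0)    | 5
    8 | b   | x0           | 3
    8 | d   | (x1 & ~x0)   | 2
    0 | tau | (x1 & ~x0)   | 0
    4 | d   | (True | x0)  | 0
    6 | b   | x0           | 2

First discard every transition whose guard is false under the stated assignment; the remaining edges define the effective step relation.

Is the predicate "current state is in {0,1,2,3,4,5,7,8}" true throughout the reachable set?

Inv-set: {0,1,2,3,4,5,7,8}
Reachable = {0,2,4,5,6,7}
  0: ✓
  2: ✓
  4: ✓
  5: ✓
  6: ✗ unsafe
  7: ✓
reach 6 via b — violates

Answer: INVARIANT VIOLATED at state 6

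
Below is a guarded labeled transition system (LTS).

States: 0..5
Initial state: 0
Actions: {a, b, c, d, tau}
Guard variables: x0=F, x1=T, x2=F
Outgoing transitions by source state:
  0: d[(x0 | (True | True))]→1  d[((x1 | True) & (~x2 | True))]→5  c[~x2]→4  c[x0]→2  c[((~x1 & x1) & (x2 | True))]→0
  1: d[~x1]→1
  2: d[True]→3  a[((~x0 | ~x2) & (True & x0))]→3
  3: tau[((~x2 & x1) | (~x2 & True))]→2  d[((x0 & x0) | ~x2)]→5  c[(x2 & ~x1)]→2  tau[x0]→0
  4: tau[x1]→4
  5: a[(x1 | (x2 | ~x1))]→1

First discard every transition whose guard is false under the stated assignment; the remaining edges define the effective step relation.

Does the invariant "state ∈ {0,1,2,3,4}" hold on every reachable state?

Answer: INVARIANT VIOLATED at state 5

Working:
Safe = {0,1,2,3,4}
Reach set: {0,1,4,5}
  0: ✓
  1: ✓
  4: ✓
  5: outside
witness against invariant: d → 5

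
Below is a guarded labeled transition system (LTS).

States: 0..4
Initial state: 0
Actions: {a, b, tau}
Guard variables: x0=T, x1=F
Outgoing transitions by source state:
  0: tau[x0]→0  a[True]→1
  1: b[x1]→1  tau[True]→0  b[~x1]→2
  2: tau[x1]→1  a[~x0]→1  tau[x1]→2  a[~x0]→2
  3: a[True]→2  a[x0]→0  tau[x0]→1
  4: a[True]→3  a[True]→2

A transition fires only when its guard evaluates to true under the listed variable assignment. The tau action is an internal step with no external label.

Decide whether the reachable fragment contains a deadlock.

Answer: DEADLOCK at state 2

Trace:
R = {0,1,2}
  0: a→1  tau→0  [2 out]
  1: b→2  tau→0  [2 out]
  2: ∅  [STUCK]
Path to 2: a·b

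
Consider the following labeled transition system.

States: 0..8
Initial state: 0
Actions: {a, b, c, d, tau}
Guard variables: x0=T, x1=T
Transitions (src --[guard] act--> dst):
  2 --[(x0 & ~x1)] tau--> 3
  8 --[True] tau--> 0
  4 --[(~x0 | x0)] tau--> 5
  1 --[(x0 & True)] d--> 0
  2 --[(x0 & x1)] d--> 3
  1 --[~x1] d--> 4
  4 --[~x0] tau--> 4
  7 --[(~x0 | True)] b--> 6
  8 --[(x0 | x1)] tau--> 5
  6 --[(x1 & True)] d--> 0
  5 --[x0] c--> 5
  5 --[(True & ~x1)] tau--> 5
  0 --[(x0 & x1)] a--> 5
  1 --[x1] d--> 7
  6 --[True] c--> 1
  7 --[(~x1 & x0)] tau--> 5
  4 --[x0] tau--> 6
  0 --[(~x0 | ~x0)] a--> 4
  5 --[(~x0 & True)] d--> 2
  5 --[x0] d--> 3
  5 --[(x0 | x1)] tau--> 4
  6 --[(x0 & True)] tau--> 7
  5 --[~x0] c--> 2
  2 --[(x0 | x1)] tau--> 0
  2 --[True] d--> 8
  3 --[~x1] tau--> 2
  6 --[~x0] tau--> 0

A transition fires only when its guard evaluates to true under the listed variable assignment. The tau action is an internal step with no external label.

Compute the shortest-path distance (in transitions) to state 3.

Answer: 2

Trace:
Layered search for 3:
  Layer 0: {0}
  Layer 1: {5}
  Layer 2: {3,4}
3 enters at depth 2; path a·d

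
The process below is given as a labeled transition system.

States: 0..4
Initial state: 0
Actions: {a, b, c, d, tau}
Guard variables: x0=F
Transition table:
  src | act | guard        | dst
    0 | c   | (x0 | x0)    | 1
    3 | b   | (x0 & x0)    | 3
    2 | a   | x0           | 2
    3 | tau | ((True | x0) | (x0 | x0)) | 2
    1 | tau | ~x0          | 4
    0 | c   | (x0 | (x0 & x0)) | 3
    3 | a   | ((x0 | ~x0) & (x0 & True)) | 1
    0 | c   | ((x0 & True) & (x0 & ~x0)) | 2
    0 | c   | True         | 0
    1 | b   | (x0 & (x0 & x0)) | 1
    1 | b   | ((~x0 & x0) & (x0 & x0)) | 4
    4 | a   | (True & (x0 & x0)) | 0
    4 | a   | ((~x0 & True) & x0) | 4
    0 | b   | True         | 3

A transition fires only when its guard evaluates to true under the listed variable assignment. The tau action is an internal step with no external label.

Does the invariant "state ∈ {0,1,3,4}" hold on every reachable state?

Answer: INVARIANT VIOLATED at state 2

Working:
Inv-set: {0,1,3,4}
Reach set: {0,2,3}
  0: ok
  2: ✗ unsafe
  3: ok
reach 2 via b·tau — violates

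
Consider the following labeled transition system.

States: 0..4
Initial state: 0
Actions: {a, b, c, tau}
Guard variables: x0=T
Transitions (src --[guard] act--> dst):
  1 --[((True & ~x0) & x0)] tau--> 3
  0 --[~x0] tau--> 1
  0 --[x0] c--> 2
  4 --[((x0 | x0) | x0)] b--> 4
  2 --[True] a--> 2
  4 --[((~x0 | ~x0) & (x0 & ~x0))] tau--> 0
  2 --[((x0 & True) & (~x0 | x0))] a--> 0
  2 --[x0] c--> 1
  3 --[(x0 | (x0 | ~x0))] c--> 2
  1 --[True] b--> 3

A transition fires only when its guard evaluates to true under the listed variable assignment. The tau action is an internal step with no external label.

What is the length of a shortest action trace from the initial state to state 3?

Breadth-first toward 3:
  depth 0: {0}
  depth 1: {2}
  depth 2: {1}
  depth 3: {3}
3 enters at depth 3; path c·c·b

Answer: 3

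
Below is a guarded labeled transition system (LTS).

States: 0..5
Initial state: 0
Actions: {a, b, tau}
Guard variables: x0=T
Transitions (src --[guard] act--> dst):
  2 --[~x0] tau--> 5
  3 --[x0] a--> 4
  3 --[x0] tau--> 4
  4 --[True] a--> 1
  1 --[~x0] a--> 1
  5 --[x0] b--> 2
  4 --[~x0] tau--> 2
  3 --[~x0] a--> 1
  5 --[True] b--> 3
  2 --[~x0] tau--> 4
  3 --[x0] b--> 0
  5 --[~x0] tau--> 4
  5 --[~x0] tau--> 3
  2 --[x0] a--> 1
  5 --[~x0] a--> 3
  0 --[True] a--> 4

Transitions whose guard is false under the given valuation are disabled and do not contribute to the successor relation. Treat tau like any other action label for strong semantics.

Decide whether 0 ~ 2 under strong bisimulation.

Answer: NOT BISIMILAR

Working:
Compute ~ classes (split until stable):
  round 0: {{0,1,2,3,4,5}}
  round 1: {{0,2,4},{1},{3},{5}}
  round 2: {{0},{1},{2,4},{3},{5}}
stable after 3 split(s): 5 block(s)
0∈{0}, 2∈{2,4}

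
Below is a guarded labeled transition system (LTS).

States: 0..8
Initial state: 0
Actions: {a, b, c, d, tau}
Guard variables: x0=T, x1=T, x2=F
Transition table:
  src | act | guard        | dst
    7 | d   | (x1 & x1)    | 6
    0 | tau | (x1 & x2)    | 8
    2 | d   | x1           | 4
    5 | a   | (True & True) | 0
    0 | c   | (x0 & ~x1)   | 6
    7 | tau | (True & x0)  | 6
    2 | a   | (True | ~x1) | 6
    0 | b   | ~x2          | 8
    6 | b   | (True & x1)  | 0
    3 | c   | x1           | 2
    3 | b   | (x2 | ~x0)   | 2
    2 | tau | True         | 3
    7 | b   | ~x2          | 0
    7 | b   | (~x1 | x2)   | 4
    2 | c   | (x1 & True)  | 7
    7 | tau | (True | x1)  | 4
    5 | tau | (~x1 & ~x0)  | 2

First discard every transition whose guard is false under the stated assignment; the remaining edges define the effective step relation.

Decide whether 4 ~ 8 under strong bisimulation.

Answer: BISIMILAR

Working:
Refine partition for ~:
  P[0] = {{0,1,2,3,4,5,6,7,8}}
  P[1] = {{0,6},{1,4,8},{2},{3},{5},{7}}
  P[2] = {{0},{1,4,8},{2},{3},{5},{6},{7}}
stable after 3 split(s): 7 block(s)
[4]={1,4,8}  [8]={1,4,8}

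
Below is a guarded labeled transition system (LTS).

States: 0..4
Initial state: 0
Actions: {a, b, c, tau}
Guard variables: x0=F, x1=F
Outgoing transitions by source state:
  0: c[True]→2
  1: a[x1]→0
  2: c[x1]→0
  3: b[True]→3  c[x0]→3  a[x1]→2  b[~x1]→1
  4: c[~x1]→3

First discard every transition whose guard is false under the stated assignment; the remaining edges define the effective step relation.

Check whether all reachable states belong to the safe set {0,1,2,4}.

Inv-set: {0,1,2,4}
Reach set: {0,2}
  0: ok
  2: ok

Answer: INVARIANT HOLDS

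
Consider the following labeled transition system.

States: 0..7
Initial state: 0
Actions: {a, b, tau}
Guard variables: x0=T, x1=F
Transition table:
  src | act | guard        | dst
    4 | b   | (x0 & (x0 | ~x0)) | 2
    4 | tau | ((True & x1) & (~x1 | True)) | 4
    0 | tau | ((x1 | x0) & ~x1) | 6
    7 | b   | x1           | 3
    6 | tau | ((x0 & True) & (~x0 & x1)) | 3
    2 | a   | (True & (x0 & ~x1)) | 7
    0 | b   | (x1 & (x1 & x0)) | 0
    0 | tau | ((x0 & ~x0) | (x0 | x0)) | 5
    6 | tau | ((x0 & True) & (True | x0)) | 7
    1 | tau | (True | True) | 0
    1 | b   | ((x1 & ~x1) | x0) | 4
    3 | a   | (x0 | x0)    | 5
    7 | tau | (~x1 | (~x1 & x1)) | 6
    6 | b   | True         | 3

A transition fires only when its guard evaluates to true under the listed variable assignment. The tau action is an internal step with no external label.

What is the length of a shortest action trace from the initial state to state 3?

Breadth-first toward 3:
  depth 0: {0}
  depth 1: {5,6}
  depth 2: {3,7}
first hit 3 at d=2 via tau·b

Answer: 2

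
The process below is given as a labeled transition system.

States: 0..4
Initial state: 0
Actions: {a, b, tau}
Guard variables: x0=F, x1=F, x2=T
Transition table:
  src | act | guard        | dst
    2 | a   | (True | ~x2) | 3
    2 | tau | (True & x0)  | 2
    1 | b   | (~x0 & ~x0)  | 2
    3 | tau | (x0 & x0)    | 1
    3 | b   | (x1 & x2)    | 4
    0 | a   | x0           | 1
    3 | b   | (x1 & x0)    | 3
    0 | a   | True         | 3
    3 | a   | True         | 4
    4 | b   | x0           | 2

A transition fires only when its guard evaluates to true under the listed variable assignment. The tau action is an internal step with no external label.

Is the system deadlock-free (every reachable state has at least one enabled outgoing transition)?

Answer: DEADLOCK at state 4

Analysis:
R = {0,3,4}
  0: a→3  [1 exit(s)]
  3: a→4  [1 exit(s)]
  4: ∅  [deadlock]
trace reaching 4: a·a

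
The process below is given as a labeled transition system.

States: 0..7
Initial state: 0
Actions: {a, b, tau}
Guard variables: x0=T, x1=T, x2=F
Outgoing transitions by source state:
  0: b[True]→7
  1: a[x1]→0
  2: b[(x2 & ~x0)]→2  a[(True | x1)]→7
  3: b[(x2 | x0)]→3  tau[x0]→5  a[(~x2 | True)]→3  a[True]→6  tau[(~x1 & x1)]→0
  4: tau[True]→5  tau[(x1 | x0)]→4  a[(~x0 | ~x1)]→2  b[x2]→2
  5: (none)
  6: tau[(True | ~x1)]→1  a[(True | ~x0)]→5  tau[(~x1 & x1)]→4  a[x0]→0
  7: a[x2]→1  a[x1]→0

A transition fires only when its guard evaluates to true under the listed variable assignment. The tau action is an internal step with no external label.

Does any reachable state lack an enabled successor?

Answer: DEADLOCK-FREE

Trace:
R = {0,7}
  0: b→7  [deg 1]
  7: a→0  [deg 1]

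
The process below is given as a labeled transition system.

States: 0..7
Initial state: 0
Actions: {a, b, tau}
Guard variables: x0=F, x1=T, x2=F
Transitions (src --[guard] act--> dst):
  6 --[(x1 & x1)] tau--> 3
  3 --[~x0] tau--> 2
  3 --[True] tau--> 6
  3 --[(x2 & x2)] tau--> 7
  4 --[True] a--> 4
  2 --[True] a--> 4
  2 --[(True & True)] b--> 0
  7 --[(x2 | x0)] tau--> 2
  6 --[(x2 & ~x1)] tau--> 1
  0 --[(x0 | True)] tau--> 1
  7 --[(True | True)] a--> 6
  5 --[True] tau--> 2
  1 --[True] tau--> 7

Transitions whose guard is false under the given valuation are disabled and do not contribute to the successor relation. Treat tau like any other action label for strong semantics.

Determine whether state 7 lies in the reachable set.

Answer: REACHABLE

Analysis:
Guard filter leaves 10 enabled edge(s).
depth 0: {0}
depth 1: {1}  total {0,1}
depth 2: {7}  total {0,1,7}
depth 3: {6}  total {0,1,6,7}
depth 4: {3}  total {0,1,3,6,7}
depth 5: {2}  total {0,1,2,3,6,7}
depth 6: {4}  total {0,1,2,3,4,6,7}
R = {0,1,2,3,4,6,7}
Path to 7: tau·tau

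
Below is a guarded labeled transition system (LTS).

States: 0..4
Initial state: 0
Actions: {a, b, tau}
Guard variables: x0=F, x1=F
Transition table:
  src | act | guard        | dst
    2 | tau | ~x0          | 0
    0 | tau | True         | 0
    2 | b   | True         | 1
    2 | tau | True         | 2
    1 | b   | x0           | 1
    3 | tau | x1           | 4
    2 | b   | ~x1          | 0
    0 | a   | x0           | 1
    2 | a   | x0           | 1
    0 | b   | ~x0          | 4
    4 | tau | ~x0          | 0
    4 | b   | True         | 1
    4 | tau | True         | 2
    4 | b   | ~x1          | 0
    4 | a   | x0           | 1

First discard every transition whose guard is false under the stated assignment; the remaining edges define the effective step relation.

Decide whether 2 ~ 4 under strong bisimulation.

Bisimulation quotient by refinement:
  π0 = {{0,1,2,3,4}}
  π1 = {{0,2,4},{1,3}}
  π2 = {{0},{1,3},{2,4}}
stable after 3 split(s): 3 block(s)
class of 2: {2,4}; class of 4: {2,4}

Answer: BISIMILAR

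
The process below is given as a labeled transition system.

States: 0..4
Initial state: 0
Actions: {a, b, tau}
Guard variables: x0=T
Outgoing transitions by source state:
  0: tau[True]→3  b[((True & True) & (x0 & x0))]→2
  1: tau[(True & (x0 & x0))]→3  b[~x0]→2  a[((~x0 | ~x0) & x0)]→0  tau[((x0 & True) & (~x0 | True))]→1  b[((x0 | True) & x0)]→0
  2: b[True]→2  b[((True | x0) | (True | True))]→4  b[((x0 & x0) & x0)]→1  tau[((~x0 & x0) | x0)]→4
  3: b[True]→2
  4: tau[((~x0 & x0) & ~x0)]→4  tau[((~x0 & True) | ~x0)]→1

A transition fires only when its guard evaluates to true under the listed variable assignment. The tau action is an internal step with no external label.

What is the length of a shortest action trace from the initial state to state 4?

Answer: 2

Analysis:
BFS to 4:
  L0 = {0}
  L1 = {2,3}
  L2 = {1,4}
4 enters at depth 2; path b·b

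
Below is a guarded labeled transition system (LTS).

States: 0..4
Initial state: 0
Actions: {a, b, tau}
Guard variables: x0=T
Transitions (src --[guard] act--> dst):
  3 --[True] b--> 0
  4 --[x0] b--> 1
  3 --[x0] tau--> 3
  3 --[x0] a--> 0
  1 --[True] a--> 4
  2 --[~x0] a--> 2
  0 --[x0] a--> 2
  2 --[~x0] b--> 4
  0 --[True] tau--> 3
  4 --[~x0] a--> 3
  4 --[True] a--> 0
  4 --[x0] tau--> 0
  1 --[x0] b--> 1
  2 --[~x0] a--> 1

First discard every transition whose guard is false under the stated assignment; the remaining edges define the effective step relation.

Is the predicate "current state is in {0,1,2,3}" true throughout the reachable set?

Allowed set {0,1,2,3}
Reach set: {0,2,3}
  0: ✓
  2: ✓
  3: ✓

Answer: INVARIANT HOLDS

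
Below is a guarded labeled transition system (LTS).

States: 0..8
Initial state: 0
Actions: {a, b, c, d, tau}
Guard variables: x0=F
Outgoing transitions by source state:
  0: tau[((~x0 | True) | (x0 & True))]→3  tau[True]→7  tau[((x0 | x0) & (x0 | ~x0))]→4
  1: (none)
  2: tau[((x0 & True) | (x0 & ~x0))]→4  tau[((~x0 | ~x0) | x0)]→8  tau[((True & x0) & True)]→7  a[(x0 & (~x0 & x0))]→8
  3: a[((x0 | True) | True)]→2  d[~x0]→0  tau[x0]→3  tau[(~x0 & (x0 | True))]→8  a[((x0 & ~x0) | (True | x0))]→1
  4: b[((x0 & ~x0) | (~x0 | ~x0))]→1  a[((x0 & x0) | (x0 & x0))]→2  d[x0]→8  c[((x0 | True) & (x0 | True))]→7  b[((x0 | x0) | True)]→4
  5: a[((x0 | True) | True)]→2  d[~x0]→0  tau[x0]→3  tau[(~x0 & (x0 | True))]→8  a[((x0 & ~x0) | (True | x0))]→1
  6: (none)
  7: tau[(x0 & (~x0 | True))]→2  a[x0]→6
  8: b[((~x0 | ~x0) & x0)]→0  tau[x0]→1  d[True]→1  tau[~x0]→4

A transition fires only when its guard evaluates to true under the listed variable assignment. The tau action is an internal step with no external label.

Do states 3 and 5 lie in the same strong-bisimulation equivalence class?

Bisimulation quotient by refinement:
  round 0: {{0,1,2,3,4,5,6,7,8}}
  round 1: {{0,2},{1,6,7},{3,5},{4},{8}}
  round 2: {{0},{1,6,7},{2},{3,5},{4},{8}}
6 equivalence class(es) (converged in 3)
[3]={3,5}  [5]={3,5}

Answer: BISIMILAR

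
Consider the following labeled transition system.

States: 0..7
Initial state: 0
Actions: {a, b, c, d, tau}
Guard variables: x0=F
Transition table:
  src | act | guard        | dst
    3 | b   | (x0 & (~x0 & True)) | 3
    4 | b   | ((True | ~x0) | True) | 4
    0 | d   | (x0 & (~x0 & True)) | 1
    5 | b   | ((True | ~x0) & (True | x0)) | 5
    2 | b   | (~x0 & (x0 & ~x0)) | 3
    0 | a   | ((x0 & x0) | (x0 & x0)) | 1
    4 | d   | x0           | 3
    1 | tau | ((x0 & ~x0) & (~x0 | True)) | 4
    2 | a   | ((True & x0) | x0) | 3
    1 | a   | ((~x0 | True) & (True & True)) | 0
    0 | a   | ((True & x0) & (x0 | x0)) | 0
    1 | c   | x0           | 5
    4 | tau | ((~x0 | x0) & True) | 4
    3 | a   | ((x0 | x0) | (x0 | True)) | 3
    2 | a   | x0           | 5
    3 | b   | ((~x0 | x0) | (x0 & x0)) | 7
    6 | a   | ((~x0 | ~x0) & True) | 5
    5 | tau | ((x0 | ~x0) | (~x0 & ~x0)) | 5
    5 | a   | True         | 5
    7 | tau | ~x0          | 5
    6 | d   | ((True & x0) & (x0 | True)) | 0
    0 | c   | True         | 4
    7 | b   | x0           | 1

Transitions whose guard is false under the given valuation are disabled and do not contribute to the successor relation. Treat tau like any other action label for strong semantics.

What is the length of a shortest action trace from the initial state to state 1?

Breadth-first toward 1:
  L0 = {0}
  L1 = {4}
1 never appears.

Answer: UNREACHABLE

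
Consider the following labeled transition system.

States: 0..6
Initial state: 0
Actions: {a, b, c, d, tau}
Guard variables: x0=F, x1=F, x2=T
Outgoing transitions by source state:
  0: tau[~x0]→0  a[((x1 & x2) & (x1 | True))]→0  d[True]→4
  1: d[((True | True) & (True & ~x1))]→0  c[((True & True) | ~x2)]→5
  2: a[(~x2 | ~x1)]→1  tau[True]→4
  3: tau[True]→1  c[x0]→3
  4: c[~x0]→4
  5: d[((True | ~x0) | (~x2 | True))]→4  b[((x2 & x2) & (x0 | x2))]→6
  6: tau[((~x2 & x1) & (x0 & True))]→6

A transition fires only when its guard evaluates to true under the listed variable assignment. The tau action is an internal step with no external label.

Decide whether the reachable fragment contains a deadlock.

R = {0,4}
  0: d→4  tau→0  [2 out]
  4: c→4  [1 out]

Answer: DEADLOCK-FREE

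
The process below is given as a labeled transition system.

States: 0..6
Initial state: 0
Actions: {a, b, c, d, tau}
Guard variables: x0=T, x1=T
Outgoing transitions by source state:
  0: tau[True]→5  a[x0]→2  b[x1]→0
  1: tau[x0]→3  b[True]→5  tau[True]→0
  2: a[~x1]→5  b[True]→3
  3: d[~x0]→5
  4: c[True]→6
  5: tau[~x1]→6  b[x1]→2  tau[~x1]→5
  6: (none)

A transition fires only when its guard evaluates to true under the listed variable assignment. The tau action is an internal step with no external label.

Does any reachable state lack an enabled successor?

Answer: DEADLOCK at state 3

Analysis:
Reachable = {0,2,3,5}
  0: a→2  b→0  tau→5  [3 exit(s)]
  2: b→3  [1 exit(s)]
  3: ∅  [deadlock]
  5: b→2  [1 exit(s)]
Path to 3: a·b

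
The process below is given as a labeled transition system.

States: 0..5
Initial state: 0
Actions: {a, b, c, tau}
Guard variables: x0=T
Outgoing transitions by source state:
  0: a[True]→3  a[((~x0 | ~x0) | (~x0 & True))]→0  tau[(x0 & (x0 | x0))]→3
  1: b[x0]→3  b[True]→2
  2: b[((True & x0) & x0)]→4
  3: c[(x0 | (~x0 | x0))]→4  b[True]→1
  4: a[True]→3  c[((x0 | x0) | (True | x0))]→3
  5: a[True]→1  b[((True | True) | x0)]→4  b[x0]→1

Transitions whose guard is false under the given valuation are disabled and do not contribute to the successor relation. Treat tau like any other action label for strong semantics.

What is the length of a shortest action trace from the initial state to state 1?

Answer: 2

Trace:
Layered search for 1:
  L0 = {0}
  L1 = {3}
  L2 = {1,4}
1 enters at depth 2; path a·b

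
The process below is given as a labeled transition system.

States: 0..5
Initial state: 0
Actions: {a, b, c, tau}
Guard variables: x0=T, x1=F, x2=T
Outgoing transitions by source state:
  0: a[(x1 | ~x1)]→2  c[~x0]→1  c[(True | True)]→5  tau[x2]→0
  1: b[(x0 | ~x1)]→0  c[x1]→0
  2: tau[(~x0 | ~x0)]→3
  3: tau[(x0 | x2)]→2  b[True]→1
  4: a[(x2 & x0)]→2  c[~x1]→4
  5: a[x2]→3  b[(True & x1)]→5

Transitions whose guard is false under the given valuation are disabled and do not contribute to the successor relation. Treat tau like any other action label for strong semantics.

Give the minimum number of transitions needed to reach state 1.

Answer: 3

Trace:
Breadth-first toward 1:
  Layer 0: {0}
  Layer 1: {2,5}
  Layer 2: {3}
  Layer 3: {1}
first hit 1 at d=3 via c·a·b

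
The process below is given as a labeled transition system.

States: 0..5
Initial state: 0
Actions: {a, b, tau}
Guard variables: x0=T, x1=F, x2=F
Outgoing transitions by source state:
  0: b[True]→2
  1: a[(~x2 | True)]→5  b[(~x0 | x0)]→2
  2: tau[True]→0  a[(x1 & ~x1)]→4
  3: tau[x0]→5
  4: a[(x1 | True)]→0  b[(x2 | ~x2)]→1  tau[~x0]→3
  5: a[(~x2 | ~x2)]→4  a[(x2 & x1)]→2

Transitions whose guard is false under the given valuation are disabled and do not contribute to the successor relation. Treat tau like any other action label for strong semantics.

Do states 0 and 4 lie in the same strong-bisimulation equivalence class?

Compute ~ classes (split until stable):
  P[0] = {{0,1,2,3,4,5}}
  P[1] = {{0},{1,4},{2,3},{5}}
  P[2] = {{0},{1},{2},{3},{4},{5}}
6 equivalence class(es) (converged in 3)
class of 0: {0}; class of 4: {4}

Answer: NOT BISIMILAR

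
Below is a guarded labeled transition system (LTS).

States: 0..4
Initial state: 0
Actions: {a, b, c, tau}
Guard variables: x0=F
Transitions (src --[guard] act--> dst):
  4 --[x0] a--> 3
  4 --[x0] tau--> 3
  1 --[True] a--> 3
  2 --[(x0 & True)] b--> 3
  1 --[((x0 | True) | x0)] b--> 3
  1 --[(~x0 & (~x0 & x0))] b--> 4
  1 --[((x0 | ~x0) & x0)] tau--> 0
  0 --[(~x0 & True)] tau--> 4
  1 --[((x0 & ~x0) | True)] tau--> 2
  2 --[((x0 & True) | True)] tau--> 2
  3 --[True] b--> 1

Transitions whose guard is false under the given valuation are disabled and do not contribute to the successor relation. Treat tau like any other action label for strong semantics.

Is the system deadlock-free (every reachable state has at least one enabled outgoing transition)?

R = {0,4}
  0: tau→4  [1 out]
  4: ∅  [deadlock]
trace reaching 4: tau

Answer: DEADLOCK at state 4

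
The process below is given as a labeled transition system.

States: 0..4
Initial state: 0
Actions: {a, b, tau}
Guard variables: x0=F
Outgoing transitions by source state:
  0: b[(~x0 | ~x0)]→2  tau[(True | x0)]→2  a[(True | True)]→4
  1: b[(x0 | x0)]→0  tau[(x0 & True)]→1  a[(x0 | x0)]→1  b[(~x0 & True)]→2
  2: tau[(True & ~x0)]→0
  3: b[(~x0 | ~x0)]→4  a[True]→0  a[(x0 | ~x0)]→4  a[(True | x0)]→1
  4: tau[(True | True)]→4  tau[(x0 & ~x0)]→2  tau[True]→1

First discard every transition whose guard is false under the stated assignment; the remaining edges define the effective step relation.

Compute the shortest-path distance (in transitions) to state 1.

Layered search for 1:
  L0 = {0}
  L1 = {2,4}
  L2 = {1}
1 enters at depth 2; path a·tau

Answer: 2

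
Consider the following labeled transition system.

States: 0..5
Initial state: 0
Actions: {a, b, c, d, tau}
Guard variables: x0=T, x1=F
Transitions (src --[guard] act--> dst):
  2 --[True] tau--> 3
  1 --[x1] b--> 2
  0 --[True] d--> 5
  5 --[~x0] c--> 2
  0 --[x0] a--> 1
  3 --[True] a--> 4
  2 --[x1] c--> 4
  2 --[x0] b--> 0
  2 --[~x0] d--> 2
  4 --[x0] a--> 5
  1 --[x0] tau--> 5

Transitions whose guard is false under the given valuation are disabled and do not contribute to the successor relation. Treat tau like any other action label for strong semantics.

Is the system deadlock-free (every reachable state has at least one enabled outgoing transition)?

R = {0,1,5}
  0: a→1  d→5  [deg 2]
  1: tau→5  [deg 1]
  5: ∅  [no exit]
Path to 5: d

Answer: DEADLOCK at state 5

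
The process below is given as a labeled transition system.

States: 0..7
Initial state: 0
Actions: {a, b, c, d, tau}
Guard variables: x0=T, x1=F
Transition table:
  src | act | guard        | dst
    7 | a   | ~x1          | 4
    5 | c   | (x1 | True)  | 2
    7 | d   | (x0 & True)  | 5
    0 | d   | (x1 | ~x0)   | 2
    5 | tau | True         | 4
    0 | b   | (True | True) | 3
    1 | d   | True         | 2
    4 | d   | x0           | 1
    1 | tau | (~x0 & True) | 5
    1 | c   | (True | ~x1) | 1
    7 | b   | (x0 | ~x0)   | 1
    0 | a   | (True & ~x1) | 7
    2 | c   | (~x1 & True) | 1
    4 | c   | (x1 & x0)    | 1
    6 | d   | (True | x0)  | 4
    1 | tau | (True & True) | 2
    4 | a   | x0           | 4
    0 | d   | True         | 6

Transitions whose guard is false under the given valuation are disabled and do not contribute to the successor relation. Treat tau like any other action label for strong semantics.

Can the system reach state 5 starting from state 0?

After dropping false guards: 15 live edges.
Layer 0: {0}
Layer 1: {3,6,7}  total {0,3,6,7}
Layer 2: {1,4,5}  total {0,1,3,4,5,6,7}
Layer 3: {2}  total {0,1,2,3,4,5,6,7}
R = {0,1,2,3,4,5,6,7}
witness 5: a·d

Answer: REACHABLE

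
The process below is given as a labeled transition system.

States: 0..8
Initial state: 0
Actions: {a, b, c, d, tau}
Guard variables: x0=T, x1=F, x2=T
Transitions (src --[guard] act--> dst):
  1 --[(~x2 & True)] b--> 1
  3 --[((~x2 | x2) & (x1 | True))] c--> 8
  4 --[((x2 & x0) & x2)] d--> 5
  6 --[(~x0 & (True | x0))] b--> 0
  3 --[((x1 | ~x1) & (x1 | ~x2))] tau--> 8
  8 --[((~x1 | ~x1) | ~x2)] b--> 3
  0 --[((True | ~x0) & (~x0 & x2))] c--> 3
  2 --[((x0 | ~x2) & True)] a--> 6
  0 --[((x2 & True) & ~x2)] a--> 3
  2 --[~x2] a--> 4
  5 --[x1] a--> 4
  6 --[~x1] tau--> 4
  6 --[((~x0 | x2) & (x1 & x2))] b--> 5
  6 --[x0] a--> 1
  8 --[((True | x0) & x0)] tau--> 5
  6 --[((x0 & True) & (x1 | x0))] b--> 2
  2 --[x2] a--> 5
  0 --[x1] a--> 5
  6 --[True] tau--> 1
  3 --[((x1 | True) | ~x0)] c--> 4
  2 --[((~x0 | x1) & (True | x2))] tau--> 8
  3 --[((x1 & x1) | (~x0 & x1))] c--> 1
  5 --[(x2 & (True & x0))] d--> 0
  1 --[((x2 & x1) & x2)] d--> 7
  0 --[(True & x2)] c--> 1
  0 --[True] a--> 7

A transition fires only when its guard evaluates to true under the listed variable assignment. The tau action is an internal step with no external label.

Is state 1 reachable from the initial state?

Answer: REACHABLE

Analysis:
After dropping false guards: 14 live edges.
Layer 0: {0}
Layer 1: {1,7}  cumulative {0,1,7}
Reach set: {0,1,7}
trace reaching 1: c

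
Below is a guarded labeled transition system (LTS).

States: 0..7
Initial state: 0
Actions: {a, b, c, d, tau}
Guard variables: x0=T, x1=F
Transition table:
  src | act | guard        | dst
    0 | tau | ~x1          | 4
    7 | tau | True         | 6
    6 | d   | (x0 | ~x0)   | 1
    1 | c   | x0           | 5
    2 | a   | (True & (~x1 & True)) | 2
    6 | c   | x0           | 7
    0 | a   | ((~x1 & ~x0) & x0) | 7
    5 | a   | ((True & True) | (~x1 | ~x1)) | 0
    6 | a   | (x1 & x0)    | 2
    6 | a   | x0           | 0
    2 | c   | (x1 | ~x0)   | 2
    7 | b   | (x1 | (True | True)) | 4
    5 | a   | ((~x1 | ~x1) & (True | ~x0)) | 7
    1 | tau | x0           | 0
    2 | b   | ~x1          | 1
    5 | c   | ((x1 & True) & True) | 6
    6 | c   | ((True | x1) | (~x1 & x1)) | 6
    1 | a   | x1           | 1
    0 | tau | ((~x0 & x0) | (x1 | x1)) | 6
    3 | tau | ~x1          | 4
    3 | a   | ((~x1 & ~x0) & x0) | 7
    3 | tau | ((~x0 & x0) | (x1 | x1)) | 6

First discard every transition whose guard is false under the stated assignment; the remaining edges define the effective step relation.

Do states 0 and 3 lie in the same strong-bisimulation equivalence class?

Bisimulation quotient by refinement:
  P[0] = {{0,1,2,3,4,5,6,7}}
  P[1] = {{0,3},{1},{2},{4},{5},{6},{7}}
Fixed point at round 2; 7 class(es).
class of 0: {0,3}; class of 3: {0,3}

Answer: BISIMILAR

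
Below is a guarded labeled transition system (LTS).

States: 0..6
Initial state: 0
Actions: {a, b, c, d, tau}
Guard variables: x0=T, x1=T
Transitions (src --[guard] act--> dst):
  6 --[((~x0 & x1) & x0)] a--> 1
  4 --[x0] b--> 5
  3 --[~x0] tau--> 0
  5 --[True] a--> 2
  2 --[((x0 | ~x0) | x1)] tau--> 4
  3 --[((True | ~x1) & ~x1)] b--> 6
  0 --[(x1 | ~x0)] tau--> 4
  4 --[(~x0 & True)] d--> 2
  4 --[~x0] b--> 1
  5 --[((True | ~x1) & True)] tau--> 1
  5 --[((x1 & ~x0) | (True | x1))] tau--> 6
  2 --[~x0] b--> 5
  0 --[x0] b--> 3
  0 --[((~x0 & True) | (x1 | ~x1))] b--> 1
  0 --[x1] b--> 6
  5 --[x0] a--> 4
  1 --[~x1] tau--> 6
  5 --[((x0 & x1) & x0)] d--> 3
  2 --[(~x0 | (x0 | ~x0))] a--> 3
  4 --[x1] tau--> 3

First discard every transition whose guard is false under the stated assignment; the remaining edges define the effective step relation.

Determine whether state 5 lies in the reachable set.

Answer: REACHABLE

Analysis:
After dropping false guards: 13 live edges.
Layer 0: {0}
Layer 1: {1,3,4,6}  now seen {0,1,3,4,6}
Layer 2: {5}  now seen {0,1,3,4,5,6}
Layer 3: {2}  now seen {0,1,2,3,4,5,6}
Reachable = {0,1,2,3,4,5,6}
Path to 5: tau·b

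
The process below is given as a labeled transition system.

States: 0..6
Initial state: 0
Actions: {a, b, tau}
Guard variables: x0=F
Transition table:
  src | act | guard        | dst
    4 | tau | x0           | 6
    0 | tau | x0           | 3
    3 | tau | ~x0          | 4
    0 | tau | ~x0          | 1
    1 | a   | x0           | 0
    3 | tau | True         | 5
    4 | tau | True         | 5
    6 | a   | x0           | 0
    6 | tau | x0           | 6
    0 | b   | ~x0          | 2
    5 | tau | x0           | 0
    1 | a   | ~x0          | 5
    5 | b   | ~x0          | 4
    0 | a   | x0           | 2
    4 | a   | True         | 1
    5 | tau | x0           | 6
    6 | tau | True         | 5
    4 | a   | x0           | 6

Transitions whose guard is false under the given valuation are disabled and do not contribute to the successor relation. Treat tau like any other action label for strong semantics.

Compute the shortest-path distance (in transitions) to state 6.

Answer: UNREACHABLE

Analysis:
BFS to 6:
  depth 0: {0}
  depth 1: {1,2}
  depth 2: {5}
  depth 3: {4}
6 never appears.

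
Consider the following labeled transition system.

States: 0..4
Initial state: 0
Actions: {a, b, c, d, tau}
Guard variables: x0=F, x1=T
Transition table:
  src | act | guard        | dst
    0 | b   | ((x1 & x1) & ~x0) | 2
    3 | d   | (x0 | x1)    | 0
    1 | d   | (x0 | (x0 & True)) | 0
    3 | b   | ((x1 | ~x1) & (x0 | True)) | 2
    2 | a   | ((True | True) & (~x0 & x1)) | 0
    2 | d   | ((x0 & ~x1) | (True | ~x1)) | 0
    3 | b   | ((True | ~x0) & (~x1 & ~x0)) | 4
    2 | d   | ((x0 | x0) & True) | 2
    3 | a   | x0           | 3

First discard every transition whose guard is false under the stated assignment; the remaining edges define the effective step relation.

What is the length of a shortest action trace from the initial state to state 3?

Breadth-first toward 3:
  Layer 0: {0}
  Layer 1: {2}
3 never appears.

Answer: UNREACHABLE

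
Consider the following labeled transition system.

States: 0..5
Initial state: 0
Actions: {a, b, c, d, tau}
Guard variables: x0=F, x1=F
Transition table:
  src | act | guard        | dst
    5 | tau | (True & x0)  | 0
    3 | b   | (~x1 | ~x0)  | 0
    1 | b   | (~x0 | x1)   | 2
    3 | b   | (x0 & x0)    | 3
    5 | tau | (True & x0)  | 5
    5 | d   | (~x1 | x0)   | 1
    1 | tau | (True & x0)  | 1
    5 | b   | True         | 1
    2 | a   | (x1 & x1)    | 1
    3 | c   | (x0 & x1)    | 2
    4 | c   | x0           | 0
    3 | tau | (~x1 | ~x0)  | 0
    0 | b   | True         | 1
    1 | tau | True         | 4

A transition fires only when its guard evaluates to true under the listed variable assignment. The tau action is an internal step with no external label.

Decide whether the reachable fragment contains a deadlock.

Answer: DEADLOCK at state 2

Working:
Reachable = {0,1,2,4}
  0: b→1  [deg 1]
  1: b→2  tau→4  [deg 2]
  2: ∅  [deadlock]
  4: ∅  [deadlock]
witness 2: b·b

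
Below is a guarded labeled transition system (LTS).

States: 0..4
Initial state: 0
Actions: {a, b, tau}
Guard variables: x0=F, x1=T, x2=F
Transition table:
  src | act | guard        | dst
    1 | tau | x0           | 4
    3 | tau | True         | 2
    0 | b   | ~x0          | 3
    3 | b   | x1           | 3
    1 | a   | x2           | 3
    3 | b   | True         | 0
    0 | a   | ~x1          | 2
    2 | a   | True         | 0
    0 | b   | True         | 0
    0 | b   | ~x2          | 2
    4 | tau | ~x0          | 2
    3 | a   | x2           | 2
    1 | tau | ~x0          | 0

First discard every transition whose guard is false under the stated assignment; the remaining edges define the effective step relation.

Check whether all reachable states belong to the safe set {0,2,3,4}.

Inv-set: {0,2,3,4}
Reach set: {0,2,3}
  0: ok
  2: ok
  3: ok

Answer: INVARIANT HOLDS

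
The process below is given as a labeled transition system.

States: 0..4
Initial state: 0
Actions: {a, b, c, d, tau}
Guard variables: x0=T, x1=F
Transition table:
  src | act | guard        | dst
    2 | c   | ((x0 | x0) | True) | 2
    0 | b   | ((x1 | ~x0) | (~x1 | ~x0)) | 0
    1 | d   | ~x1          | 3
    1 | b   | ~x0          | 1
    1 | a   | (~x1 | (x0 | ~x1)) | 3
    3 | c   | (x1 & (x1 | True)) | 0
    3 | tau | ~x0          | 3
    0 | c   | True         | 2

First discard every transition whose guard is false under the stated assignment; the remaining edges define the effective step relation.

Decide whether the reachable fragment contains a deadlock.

Answer: DEADLOCK-FREE

Trace:
R = {0,2}
  0: b→0  c→2  [2 out]
  2: c→2  [1 out]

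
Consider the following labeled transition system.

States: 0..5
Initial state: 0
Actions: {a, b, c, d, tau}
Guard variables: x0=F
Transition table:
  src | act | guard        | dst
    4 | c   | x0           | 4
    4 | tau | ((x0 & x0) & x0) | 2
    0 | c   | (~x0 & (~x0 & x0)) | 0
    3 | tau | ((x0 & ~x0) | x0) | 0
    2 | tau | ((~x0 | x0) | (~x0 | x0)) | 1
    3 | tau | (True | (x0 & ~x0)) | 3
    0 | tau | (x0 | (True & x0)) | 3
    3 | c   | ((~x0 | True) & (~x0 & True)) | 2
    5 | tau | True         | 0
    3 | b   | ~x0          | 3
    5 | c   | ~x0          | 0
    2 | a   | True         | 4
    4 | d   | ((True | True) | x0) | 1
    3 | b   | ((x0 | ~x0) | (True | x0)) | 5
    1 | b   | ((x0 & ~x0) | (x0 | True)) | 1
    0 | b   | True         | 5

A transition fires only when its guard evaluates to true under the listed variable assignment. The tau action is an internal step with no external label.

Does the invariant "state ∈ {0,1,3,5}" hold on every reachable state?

Answer: INVARIANT HOLDS

Analysis:
Safe = {0,1,3,5}
Reach set: {0,5}
  0: safe
  5: safe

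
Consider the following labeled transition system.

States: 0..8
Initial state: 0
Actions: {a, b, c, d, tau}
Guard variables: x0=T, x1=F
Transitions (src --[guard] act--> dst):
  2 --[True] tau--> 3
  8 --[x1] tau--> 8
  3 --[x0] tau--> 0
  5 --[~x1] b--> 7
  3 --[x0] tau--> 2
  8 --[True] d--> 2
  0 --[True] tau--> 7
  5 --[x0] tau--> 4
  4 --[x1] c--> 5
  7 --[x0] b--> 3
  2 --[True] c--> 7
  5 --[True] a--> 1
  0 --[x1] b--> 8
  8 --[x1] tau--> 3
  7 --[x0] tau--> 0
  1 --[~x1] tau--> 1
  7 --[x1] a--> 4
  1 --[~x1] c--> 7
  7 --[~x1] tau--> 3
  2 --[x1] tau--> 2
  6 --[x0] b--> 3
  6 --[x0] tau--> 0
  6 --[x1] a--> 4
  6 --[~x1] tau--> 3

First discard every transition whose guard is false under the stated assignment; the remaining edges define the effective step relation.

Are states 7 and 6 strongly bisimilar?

Answer: BISIMILAR

Analysis:
Refine partition for ~:
  π0 = {{0,1,2,3,4,5,6,7,8}}
  π1 = {{0,3},{1,2},{4},{5},{6,7},{8}}
  π2 = {{0},{1},{2},{3},{4},{5},{6,7},{8}}
stable after 3 split(s): 8 block(s)
[7]={6,7}  [6]={6,7}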